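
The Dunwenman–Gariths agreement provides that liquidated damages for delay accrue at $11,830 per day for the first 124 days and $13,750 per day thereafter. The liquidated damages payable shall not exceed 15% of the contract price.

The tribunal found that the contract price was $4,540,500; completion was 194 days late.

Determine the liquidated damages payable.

First 124 days: 124 × $11,830 = $1,466,920
Remaining days: (194 − 124) × $13,750 = $962,500
Accrued per-day damages: $1,466,920 + $962,500 = $2,429,420
Cap: 15% of $4,540,500 = $681,075
Cap at $681,075: $2,429,420 exceeds the cap → $681,075

Liquidated damages: $681,075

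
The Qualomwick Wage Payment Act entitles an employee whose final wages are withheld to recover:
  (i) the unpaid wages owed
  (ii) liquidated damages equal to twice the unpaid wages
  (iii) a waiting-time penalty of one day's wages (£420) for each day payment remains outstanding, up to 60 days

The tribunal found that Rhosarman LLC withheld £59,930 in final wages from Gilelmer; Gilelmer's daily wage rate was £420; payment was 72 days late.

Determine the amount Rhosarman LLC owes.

Doubled: 2 × £59,930 = £119,860
Penalty days: min(72, 60) = 60
Waiting-time penalty: 60 × £420 = £25,200
Total award: £59,930 + £119,860 + £25,200 = £204,990

£204,990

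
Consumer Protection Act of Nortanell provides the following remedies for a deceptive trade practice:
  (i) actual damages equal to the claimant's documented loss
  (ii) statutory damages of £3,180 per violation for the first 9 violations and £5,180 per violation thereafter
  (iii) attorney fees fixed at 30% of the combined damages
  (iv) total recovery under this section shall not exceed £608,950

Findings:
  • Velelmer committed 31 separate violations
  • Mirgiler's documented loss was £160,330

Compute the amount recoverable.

£393,783

First 9 violations: 9 × £3,180 = £28,620
Remaining violations: (31 − 9) × £5,180 = £113,960
Statutory damages: £28,620 + £113,960 = £142,580
Combined damages: £160,330 + £142,580 = £302,910
Attorney fees: 30% of £302,910 = £90,873
Total before cap: £302,910 + £90,873 = £393,783
Cap at £608,950: £393,783 is within the cap, no reduction.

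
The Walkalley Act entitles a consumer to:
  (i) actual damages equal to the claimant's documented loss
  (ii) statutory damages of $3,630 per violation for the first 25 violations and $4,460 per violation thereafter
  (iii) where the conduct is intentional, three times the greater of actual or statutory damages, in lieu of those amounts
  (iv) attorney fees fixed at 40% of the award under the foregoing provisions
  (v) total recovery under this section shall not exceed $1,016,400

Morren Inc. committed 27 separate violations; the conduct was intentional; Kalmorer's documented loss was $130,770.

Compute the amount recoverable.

$549,234

First 25 violations: 25 × $3,630 = $90,750
Remaining violations: (27 − 25) × $4,460 = $8,920
Statutory damages: $90,750 + $8,920 = $99,670
Greater of actual damages ($130,770) or statutory damages ($99,670): $130,770
Trebled: 3 × $130,770 = $392,310
Attorney fees: 40% of $392,310 = $156,924
Total before cap: $392,310 + $156,924 = $549,234
Cap at $1,016,400: $549,234 is within the cap, no reduction.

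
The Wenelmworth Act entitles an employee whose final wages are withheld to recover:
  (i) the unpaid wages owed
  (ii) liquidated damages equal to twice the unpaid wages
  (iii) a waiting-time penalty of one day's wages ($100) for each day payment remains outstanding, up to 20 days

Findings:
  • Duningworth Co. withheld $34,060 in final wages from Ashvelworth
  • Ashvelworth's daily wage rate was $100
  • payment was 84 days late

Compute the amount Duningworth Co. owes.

Doubled: 2 × $34,060 = $68,120
Penalty days: min(84, 20) = 20
Waiting-time penalty: 20 × $100 = $2,000
Total award: $34,060 + $68,120 + $2,000 = $104,180

$104,180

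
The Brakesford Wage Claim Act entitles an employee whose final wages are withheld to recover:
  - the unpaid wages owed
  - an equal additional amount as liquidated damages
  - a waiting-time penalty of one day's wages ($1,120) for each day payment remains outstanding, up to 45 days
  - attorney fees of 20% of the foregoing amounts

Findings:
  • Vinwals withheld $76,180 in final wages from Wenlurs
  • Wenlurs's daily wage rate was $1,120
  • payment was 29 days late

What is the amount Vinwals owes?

$221,808

Liquidated damages (equal amount): $76,180
Penalty days: min(29, 45) = 29
Waiting-time penalty: 29 × $1,120 = $32,480
Subtotal: $76,180 + $76,180 + $32,480 = $184,840
Attorney fees: 20% of $184,840 = $36,968
Total award: $184,840 + $36,968 = $221,808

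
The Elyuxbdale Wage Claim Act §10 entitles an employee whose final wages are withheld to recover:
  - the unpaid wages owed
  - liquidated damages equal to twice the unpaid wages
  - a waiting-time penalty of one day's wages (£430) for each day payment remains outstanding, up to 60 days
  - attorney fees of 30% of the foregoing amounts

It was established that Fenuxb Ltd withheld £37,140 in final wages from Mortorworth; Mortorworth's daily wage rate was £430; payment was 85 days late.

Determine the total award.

£178,386

Doubled: 2 × £37,140 = £74,280
Penalty days: min(85, 60) = 60
Waiting-time penalty: 60 × £430 = £25,800
Subtotal: £37,140 + £74,280 + £25,800 = £137,220
Attorney fees: 30% of £137,220 = £41,166
Total award: £137,220 + £41,166 = £178,386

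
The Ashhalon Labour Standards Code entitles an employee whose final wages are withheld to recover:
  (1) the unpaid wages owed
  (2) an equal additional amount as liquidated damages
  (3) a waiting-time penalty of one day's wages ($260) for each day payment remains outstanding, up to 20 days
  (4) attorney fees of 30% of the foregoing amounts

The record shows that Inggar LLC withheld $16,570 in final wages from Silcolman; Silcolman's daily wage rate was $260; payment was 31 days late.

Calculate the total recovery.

$49,842

Liquidated damages (equal amount): $16,570
Penalty days: min(31, 20) = 20
Waiting-time penalty: 20 × $260 = $5,200
Subtotal: $16,570 + $16,570 + $5,200 = $38,340
Attorney fees: 30% of $38,340 = $11,502
Total award: $38,340 + $11,502 = $49,842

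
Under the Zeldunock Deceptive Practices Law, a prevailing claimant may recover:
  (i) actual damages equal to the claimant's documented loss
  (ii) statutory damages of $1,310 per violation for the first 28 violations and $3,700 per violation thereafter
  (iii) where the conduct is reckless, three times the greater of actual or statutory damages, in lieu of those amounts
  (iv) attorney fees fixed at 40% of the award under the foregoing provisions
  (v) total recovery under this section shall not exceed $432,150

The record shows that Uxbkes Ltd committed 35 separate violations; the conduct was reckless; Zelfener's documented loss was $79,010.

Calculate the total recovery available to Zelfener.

$331,842

First 28 violations: 28 × $1,310 = $36,680
Remaining violations: (35 − 28) × $3,700 = $25,900
Statutory damages: $36,680 + $25,900 = $62,580
Greater of actual damages ($79,010) or statutory damages ($62,580): $79,010
Trebled: 3 × $79,010 = $237,030
Attorney fees: 40% of $237,030 = $94,812
Total before cap: $237,030 + $94,812 = $331,842
Cap at $432,150: $331,842 is within the cap, no reduction.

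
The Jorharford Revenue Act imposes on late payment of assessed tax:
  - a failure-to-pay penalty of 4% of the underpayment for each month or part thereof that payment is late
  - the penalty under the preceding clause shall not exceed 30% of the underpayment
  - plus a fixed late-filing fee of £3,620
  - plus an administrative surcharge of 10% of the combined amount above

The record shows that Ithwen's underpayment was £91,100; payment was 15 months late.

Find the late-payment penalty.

Penalty: £34,045

Accrued rate: 4% × 15 = 60%, capped at 30% → 30%
Failure-to-pay penalty: 30% of £91,100 = £27,330
Penalty before surcharge: £27,330 + £3,620 = £30,950
Administrative surcharge: 10% of £30,950 = £3,095
Total penalty: £30,950 + £3,095 = £34,045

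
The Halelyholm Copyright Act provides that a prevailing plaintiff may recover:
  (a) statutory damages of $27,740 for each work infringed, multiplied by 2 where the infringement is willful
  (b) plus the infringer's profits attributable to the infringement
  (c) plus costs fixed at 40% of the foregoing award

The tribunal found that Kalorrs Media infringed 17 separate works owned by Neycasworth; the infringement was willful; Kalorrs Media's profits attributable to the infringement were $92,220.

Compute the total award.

Statutory damages: 17 × $27,740 = $471,580
Doubled: 2 × $471,580 = $943,160
Combined award: $943,160 + $92,220 = $1,035,380
Costs: 40% of $1,035,380 = $414,152
Award plus costs: $1,035,380 + $414,152 = $1,449,532

$1,449,532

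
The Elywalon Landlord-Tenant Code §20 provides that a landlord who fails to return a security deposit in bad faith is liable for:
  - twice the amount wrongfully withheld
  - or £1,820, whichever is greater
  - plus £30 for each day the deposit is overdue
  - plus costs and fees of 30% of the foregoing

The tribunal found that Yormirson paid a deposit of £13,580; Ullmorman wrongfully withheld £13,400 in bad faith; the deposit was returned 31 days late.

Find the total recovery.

Doubled: 2 × £13,400 = £26,800
Minimum £1,820: £26,800 meets the minimum, no increase.
Late-return penalty: 31 × £30 = £930
Damages plus late penalty: £26,800 + £930 = £27,730
Costs and fees: 30% of £27,730 = £8,319
Total recovery: £27,730 + £8,319 = £36,049

£36,049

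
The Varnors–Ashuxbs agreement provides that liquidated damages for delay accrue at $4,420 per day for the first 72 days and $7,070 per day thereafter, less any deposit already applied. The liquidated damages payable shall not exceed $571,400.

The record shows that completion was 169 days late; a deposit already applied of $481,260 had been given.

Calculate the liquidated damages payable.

First 72 days: 72 × $4,420 = $318,240
Remaining days: (169 − 72) × $7,070 = $685,790
Accrued per-day damages: $318,240 + $685,790 = $1,004,030
Less deposit already applied: $1,004,030 − $481,260 = $522,770
Cap at $571,400: $522,770 is within the cap, no reduction.

Liquidated damages: $522,770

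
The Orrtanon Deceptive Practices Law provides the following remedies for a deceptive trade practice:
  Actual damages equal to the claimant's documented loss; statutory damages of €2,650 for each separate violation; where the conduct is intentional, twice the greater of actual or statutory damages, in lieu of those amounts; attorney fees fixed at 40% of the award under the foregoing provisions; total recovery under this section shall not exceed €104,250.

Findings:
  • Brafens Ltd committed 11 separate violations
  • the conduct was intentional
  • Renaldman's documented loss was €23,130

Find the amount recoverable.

Total recovery: €81,620

Statutory damages: 11 × €2,650 = €29,150
Greater of actual damages (€23,130) or statutory damages (€29,150): €29,150
Doubled: 2 × €29,150 = €58,300
Attorney fees: 40% of €58,300 = €23,320
Total before cap: €58,300 + €23,320 = €81,620
Cap at €104,250: €81,620 is within the cap, no reduction.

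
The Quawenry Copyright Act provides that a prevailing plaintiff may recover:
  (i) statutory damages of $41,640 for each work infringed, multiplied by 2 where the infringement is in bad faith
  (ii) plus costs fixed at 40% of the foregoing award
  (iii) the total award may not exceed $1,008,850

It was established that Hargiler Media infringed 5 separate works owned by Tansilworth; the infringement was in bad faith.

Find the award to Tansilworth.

$582,960

Statutory damages: 5 × $41,640 = $208,200
Doubled: 2 × $208,200 = $416,400
Costs: 40% of $416,400 = $166,560
Award plus costs: $416,400 + $166,560 = $582,960
Cap at $1,008,850: $582,960 is within the cap, no reduction.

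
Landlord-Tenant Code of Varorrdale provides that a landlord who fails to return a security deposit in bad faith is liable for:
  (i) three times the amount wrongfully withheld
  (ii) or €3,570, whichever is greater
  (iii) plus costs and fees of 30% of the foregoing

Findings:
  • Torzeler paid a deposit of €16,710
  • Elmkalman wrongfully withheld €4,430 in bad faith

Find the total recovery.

€17,277

Trebled: 3 × €4,430 = €13,290
Minimum €3,570: €13,290 meets the minimum, no increase.
Costs and fees: 30% of €13,290 = €3,987
Total recovery: €13,290 + €3,987 = €17,277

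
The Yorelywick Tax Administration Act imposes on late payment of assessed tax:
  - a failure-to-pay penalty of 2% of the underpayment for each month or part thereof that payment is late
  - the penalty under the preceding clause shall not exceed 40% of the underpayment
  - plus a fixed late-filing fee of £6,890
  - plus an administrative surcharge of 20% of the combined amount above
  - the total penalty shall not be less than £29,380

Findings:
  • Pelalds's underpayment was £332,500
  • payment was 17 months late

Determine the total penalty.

Accrued rate: 2% × 17 = 34%, capped at 40% → 34%
Failure-to-pay penalty: 34% of £332,500 = £113,050
Penalty before surcharge: £113,050 + £6,890 = £119,940
Administrative surcharge: 20% of £119,940 = £23,988
Total penalty: £119,940 + £23,988 = £143,928
Minimum £29,380: £143,928 meets the minimum, no increase.

£143,928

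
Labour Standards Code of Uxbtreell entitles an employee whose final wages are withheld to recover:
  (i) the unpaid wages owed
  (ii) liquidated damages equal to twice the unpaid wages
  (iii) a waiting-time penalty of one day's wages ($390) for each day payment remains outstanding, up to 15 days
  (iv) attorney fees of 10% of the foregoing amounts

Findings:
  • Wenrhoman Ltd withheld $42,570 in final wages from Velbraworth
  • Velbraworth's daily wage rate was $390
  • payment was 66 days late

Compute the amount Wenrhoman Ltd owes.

$146,916

Doubled: 2 × $42,570 = $85,140
Penalty days: min(66, 15) = 15
Waiting-time penalty: 15 × $390 = $5,850
Subtotal: $42,570 + $85,140 + $5,850 = $133,560
Attorney fees: 10% of $133,560 = $13,356
Total award: $133,560 + $13,356 = $146,916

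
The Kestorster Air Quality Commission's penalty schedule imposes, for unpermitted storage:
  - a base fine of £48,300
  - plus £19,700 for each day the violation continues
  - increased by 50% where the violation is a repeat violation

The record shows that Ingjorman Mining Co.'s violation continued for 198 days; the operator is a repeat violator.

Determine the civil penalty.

£5,923,350

Per-day component: 198 × £19,700 = £3,900,600
Base plus per-day: £48,300 + £3,900,600 = £3,948,900
Enhancement: 50% of £3,948,900 = £1,974,450
Enhanced fine: £3,948,900 + £1,974,450 = £5,923,350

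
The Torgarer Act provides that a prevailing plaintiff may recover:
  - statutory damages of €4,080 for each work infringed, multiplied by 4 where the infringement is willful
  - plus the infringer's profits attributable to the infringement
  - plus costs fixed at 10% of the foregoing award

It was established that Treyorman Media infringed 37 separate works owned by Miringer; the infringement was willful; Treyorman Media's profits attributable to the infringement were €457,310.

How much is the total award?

Award: €1,167,265

Statutory damages: 37 × €4,080 = €150,960
Multiplied by 4: 4 × €150,960 = €603,840
Combined award: €603,840 + €457,310 = €1,061,150
Costs: 10% of €1,061,150 = €106,115
Award plus costs: €1,061,150 + €106,115 = €1,167,265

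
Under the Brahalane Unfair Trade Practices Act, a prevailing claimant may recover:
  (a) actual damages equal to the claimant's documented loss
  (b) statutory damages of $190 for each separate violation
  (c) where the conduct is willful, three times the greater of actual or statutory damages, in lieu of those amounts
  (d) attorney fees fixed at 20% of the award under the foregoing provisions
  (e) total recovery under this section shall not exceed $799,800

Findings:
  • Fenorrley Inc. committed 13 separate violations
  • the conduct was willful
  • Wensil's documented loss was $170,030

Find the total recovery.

$612,108

Statutory damages: 13 × $190 = $2,470
Greater of actual damages ($170,030) or statutory damages ($2,470): $170,030
Trebled: 3 × $170,030 = $510,090
Attorney fees: 20% of $510,090 = $102,018
Total before cap: $510,090 + $102,018 = $612,108
Cap at $799,800: $612,108 is within the cap, no reduction.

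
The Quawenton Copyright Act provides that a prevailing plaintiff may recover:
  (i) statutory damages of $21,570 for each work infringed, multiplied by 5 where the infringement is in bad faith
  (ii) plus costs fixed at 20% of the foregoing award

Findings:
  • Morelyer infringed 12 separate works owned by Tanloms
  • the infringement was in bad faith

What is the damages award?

$1,553,040

Statutory damages: 12 × $21,570 = $258,840
Multiplied by 5: 5 × $258,840 = $1,294,200
Costs: 20% of $1,294,200 = $258,840
Award plus costs: $1,294,200 + $258,840 = $1,553,040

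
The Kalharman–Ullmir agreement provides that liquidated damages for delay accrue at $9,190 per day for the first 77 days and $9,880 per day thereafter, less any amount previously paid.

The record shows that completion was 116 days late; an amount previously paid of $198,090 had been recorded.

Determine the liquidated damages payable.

$894,860

First 77 days: 77 × $9,190 = $707,630
Remaining days: (116 − 77) × $9,880 = $385,320
Accrued per-day damages: $707,630 + $385,320 = $1,092,950
Less amount previously paid: $1,092,950 − $198,090 = $894,860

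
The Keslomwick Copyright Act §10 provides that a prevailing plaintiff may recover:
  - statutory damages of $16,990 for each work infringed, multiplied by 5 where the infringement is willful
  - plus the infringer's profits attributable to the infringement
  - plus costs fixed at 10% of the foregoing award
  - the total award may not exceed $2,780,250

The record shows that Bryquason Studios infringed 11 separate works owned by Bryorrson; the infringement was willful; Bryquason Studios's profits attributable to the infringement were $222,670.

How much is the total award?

$1,272,832

Statutory damages: 11 × $16,990 = $186,890
Multiplied by 5: 5 × $186,890 = $934,450
Combined award: $934,450 + $222,670 = $1,157,120
Costs: 10% of $1,157,120 = $115,712
Award plus costs: $1,157,120 + $115,712 = $1,272,832
Cap at $2,780,250: $1,272,832 is within the cap, no reduction.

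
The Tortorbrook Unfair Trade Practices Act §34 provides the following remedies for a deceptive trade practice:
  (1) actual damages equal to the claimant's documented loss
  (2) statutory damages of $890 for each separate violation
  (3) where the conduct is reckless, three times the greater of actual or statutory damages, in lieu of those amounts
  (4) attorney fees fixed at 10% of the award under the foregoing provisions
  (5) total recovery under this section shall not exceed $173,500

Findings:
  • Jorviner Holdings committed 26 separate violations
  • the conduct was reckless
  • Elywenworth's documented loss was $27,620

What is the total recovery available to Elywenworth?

Total recovery: $91,146

Statutory damages: 26 × $890 = $23,140
Greater of actual damages ($27,620) or statutory damages ($23,140): $27,620
Trebled: 3 × $27,620 = $82,860
Attorney fees: 10% of $82,860 = $8,286
Total before cap: $82,860 + $8,286 = $91,146
Cap at $173,500: $91,146 is within the cap, no reduction.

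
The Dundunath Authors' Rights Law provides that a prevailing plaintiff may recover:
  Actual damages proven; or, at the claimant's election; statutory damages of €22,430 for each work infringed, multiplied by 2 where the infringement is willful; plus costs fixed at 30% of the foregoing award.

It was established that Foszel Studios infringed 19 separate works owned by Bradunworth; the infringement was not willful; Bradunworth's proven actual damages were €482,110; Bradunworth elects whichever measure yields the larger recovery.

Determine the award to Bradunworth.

Statutory damages: 19 × €22,430 = €426,170
Infringement not willful: no ×2 enhancement.
Greater of actual damages (€482,110) or statutory damages (€426,170): €482,110
Costs: 30% of €482,110 = €144,633
Award plus costs: €482,110 + €144,633 = €626,743

€626,743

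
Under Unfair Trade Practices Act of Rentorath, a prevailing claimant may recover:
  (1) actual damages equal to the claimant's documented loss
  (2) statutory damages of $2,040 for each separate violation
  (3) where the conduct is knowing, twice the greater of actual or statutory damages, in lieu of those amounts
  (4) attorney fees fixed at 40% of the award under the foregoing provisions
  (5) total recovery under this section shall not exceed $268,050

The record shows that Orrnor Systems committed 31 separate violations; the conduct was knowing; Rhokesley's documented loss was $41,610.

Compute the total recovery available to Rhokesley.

$177,072

Statutory damages: 31 × $2,040 = $63,240
Greater of actual damages ($41,610) or statutory damages ($63,240): $63,240
Doubled: 2 × $63,240 = $126,480
Attorney fees: 40% of $126,480 = $50,592
Total before cap: $126,480 + $50,592 = $177,072
Cap at $268,050: $177,072 is within the cap, no reduction.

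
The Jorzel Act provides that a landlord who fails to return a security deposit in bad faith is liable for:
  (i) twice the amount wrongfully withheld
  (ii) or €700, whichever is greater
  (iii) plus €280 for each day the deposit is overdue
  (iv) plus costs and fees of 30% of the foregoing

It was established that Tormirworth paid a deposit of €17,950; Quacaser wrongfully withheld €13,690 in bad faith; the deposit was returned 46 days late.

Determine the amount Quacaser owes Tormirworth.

Doubled: 2 × €13,690 = €27,380
Minimum €700: €27,380 meets the minimum, no increase.
Late-return penalty: 46 × €280 = €12,880
Damages plus late penalty: €27,380 + €12,880 = €40,260
Costs and fees: 30% of €40,260 = €12,078
Total recovery: €40,260 + €12,078 = €52,338

€52,338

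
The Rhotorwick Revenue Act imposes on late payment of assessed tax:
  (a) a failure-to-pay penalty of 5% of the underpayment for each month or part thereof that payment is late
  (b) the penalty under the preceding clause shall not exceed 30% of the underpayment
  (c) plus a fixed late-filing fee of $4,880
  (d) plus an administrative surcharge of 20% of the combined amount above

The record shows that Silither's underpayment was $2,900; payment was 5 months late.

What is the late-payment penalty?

Accrued rate: 5% × 5 = 25%, capped at 30% → 25%
Failure-to-pay penalty: 25% of $2,900 = $725
Penalty before surcharge: $725 + $4,880 = $5,605
Administrative surcharge: 20% of $5,605 = $1,121
Total penalty: $5,605 + $1,121 = $6,726

$6,726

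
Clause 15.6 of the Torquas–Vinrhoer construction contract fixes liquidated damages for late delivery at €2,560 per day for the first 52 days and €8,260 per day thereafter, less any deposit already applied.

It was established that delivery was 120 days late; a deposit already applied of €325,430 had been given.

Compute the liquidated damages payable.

First 52 days: 52 × €2,560 = €133,120
Remaining days: (120 − 52) × €8,260 = €561,680
Accrued per-day damages: €133,120 + €561,680 = €694,800
Less deposit already applied: €694,800 − €325,430 = €369,370

€369,370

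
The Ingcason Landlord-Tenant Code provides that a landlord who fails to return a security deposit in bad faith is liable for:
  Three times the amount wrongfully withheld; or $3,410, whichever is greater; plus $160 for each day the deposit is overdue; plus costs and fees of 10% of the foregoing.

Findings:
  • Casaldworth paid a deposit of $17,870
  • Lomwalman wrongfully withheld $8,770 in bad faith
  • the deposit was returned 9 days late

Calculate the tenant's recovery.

Trebled: 3 × $8,770 = $26,310
Minimum $3,410: $26,310 meets the minimum, no increase.
Late-return penalty: 9 × $160 = $1,440
Damages plus late penalty: $26,310 + $1,440 = $27,750
Costs and fees: 10% of $27,750 = $2,775
Total recovery: $27,750 + $2,775 = $30,525

$30,525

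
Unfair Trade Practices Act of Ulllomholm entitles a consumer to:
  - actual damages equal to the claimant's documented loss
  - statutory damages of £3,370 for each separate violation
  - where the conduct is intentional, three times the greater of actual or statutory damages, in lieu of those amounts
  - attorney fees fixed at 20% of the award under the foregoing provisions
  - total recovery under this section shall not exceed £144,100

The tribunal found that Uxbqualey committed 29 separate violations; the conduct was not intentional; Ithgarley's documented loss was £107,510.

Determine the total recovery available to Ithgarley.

£144,100

Statutory damages: 29 × £3,370 = £97,730
Conduct not intentional: the in-lieu enhancement does not apply.
Actual plus statutory damages: £107,510 + £97,730 = £205,240
Attorney fees: 20% of £205,240 = £41,048
Total before cap: £205,240 + £41,048 = £246,288
Cap at £144,100: £246,288 exceeds the cap → £144,100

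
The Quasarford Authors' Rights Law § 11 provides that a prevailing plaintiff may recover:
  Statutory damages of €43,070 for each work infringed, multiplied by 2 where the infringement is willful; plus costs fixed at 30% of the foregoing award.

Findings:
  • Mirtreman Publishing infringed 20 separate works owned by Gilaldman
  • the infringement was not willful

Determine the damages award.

€1,119,820

Statutory damages: 20 × €43,070 = €861,400
Infringement not willful: no ×2 enhancement.
Costs: 30% of €861,400 = €258,420
Award plus costs: €861,400 + €258,420 = €1,119,820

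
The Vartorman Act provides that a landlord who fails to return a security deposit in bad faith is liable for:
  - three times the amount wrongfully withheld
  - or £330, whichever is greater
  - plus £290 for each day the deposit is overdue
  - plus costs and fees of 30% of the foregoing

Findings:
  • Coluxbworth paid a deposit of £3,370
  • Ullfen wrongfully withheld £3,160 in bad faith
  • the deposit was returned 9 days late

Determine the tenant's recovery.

£15,717

Trebled: 3 × £3,160 = £9,480
Minimum £330: £9,480 meets the minimum, no increase.
Late-return penalty: 9 × £290 = £2,610
Damages plus late penalty: £9,480 + £2,610 = £12,090
Costs and fees: 30% of £12,090 = £3,627
Total recovery: £12,090 + £3,627 = £15,717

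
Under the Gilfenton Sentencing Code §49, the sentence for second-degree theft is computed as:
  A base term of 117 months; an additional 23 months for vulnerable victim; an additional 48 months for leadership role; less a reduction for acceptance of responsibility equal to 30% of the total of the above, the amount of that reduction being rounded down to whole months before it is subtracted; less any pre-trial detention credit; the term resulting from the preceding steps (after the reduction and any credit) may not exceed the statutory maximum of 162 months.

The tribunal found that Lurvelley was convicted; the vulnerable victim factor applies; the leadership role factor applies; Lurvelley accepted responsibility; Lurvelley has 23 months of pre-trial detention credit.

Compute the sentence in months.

Vulnerable victim enhancement: +23 months
Leadership role enhancement: +48 months
Adjusted term: 117 months + 23 months + 48 months = 188 months
Acceptance of responsibility reduction: 30% of 188 months = 56 months (rounded down)
After reduction: 188 − 56 = 132 months
Less pre-trial detention credit: 132 months − 23 months = 109 months
Cap at 162 months: 109 months is within the cap, no reduction.

109 months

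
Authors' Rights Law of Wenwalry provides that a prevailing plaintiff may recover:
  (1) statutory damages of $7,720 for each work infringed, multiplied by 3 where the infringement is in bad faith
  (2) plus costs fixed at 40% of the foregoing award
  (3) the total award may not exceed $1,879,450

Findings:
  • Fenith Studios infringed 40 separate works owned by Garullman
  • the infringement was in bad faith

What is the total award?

$1,296,960

Statutory damages: 40 × $7,720 = $308,800
Trebled: 3 × $308,800 = $926,400
Costs: 40% of $926,400 = $370,560
Award plus costs: $926,400 + $370,560 = $1,296,960
Cap at $1,879,450: $1,296,960 is within the cap, no reduction.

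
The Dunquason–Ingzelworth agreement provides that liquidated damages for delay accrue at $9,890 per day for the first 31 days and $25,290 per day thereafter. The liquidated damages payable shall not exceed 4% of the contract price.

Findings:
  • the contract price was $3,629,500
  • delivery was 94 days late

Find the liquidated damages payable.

First 31 days: 31 × $9,890 = $306,590
Remaining days: (94 − 31) × $25,290 = $1,593,270
Accrued per-day damages: $306,590 + $1,593,270 = $1,899,860
Cap: 4% of $3,629,500 = $145,180
Cap at $145,180: $1,899,860 exceeds the cap → $145,180

$145,180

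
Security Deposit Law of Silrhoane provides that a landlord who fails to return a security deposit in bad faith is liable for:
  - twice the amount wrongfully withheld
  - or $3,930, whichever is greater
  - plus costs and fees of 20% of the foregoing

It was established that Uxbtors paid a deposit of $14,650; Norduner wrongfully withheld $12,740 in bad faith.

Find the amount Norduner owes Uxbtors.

Doubled: 2 × $12,740 = $25,480
Minimum $3,930: $25,480 meets the minimum, no increase.
Costs and fees: 20% of $25,480 = $5,096
Total recovery: $25,480 + $5,096 = $30,576

$30,576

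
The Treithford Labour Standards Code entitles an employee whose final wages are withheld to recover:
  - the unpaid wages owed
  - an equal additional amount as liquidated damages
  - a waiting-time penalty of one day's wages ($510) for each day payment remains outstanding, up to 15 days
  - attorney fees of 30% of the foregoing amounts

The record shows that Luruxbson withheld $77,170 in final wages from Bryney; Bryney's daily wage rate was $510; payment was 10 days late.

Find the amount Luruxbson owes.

Liquidated damages (equal amount): $77,170
Penalty days: min(10, 15) = 10
Waiting-time penalty: 10 × $510 = $5,100
Subtotal: $77,170 + $77,170 + $5,100 = $159,440
Attorney fees: 30% of $159,440 = $47,832
Total award: $159,440 + $47,832 = $207,272

$207,272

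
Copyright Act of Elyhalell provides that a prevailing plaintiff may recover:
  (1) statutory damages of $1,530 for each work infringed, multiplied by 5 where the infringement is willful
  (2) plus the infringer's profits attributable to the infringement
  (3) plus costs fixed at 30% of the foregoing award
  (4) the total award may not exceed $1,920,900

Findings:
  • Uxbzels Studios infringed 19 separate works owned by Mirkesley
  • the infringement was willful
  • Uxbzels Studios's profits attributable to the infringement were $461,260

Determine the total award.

$788,593

Statutory damages: 19 × $1,530 = $29,070
Multiplied by 5: 5 × $29,070 = $145,350
Combined award: $145,350 + $461,260 = $606,610
Costs: 30% of $606,610 = $181,983
Award plus costs: $606,610 + $181,983 = $788,593
Cap at $1,920,900: $788,593 is within the cap, no reduction.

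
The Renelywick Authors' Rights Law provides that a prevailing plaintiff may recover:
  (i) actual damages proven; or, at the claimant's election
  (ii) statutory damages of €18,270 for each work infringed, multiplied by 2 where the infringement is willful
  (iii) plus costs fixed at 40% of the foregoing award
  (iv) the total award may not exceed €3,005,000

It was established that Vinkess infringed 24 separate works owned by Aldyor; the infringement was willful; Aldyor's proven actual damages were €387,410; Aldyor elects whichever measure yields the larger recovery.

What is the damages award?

Statutory damages: 24 × €18,270 = €438,480
Doubled: 2 × €438,480 = €876,960
Greater of actual damages (€387,410) or enhanced statutory damages (€876,960): €876,960
Costs: 40% of €876,960 = €350,784
Award plus costs: €876,960 + €350,784 = €1,227,744
Cap at €3,005,000: €1,227,744 is within the cap, no reduction.

Award: €1,227,744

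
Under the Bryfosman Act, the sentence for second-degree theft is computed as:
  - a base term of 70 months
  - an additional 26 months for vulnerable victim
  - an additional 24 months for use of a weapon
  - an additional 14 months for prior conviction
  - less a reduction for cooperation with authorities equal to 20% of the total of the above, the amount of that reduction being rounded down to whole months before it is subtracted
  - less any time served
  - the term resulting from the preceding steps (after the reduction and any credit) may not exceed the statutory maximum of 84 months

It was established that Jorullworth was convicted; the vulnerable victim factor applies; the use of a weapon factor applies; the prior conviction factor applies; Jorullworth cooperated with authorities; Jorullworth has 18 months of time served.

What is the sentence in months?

Vulnerable victim enhancement: +26 months
Use of a weapon enhancement: +24 months
Prior conviction enhancement: +14 months
Adjusted term: 70 months + 26 months + 24 months + 14 months = 134 months
Cooperation with authorities reduction: 20% of 134 months = 26 months (rounded down)
After reduction: 134 − 26 = 108 months
Less time served: 108 months − 18 months = 90 months
Cap at 84 months: 90 months exceeds the cap → 84 months

84 months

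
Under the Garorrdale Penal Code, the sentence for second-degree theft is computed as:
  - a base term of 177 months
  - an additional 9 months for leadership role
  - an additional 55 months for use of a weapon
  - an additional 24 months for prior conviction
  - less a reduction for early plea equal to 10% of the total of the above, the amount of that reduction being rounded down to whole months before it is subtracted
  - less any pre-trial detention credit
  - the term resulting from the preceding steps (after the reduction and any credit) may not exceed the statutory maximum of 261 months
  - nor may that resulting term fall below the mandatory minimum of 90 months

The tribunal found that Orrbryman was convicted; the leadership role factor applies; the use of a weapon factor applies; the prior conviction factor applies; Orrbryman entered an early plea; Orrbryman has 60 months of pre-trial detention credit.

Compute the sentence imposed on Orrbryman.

Leadership role enhancement: +9 months
Use of a weapon enhancement: +55 months
Prior conviction enhancement: +24 months
Adjusted term: 177 months + 9 months + 55 months + 24 months = 265 months
Early plea reduction: 10% of 265 months = 26 months (rounded down)
After reduction: 265 − 26 = 239 months
Less pre-trial detention credit: 239 months − 60 months = 179 months
Cap at 261 months: 179 months is within the cap, no reduction.
Minimum 90 months: 179 months meets the minimum, no increase.

179 months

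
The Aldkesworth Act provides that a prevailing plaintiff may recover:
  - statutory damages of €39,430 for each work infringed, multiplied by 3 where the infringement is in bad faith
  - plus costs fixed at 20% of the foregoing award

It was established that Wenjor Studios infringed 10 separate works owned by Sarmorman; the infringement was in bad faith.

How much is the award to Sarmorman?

€1,419,480

Statutory damages: 10 × €39,430 = €394,300
Trebled: 3 × €394,300 = €1,182,900
Costs: 20% of €1,182,900 = €236,580
Award plus costs: €1,182,900 + €236,580 = €1,419,480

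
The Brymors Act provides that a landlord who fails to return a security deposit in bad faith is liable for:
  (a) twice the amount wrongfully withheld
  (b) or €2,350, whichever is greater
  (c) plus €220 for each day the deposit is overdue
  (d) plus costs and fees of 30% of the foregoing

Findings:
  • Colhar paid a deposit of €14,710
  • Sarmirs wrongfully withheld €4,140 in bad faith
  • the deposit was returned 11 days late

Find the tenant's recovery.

€13,910

Doubled: 2 × €4,140 = €8,280
Minimum €2,350: €8,280 meets the minimum, no increase.
Late-return penalty: 11 × €220 = €2,420
Damages plus late penalty: €8,280 + €2,420 = €10,700
Costs and fees: 30% of €10,700 = €3,210
Total recovery: €10,700 + €3,210 = €13,910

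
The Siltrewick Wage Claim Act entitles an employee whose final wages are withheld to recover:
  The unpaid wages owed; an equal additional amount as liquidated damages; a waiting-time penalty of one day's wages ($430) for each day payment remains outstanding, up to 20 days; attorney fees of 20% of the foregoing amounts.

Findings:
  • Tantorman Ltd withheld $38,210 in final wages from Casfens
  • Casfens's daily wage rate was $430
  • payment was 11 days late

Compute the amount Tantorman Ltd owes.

$97,380

Liquidated damages (equal amount): $38,210
Penalty days: min(11, 20) = 11
Waiting-time penalty: 11 × $430 = $4,730
Subtotal: $38,210 + $38,210 + $4,730 = $81,150
Attorney fees: 20% of $81,150 = $16,230
Total award: $81,150 + $16,230 = $97,380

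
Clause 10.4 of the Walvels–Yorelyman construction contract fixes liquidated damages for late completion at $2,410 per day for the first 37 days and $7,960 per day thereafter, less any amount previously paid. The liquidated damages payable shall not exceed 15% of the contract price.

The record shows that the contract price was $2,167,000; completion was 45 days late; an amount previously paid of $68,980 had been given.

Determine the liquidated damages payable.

$83,870

First 37 days: 37 × $2,410 = $89,170
Remaining days: (45 − 37) × $7,960 = $63,680
Accrued per-day damages: $89,170 + $63,680 = $152,850
Less amount previously paid: $152,850 − $68,980 = $83,870
Cap: 15% of $2,167,000 = $325,050
Cap at $325,050: $83,870 is within the cap, no reduction.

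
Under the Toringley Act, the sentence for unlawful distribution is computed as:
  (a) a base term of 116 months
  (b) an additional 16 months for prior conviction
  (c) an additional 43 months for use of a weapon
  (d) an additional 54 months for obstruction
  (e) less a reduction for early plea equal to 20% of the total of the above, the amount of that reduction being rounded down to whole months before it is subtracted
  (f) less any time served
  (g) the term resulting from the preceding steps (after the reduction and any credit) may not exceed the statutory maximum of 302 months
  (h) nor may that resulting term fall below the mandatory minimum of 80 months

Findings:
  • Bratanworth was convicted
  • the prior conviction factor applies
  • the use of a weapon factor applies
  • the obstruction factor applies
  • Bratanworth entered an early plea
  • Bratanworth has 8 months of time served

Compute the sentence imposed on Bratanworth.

176 months

Prior conviction enhancement: +16 months
Use of a weapon enhancement: +43 months
Obstruction enhancement: +54 months
Adjusted term: 116 months + 16 months + 43 months + 54 months = 229 months
Early plea reduction: 20% of 229 months = 45 months (rounded down)
After reduction: 229 − 45 = 184 months
Less time served: 184 months − 8 months = 176 months
Cap at 302 months: 176 months is within the cap, no reduction.
Minimum 80 months: 176 months meets the minimum, no increase.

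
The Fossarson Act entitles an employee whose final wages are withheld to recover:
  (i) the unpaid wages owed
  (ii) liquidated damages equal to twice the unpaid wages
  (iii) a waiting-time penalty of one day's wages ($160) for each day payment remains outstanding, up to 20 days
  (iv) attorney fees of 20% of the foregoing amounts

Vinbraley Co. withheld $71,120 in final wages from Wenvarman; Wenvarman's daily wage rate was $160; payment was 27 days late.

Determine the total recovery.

Doubled: 2 × $71,120 = $142,240
Penalty days: min(27, 20) = 20
Waiting-time penalty: 20 × $160 = $3,200
Subtotal: $71,120 + $142,240 + $3,200 = $216,560
Attorney fees: 20% of $216,560 = $43,312
Total award: $216,560 + $43,312 = $259,872

Total award: $259,872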